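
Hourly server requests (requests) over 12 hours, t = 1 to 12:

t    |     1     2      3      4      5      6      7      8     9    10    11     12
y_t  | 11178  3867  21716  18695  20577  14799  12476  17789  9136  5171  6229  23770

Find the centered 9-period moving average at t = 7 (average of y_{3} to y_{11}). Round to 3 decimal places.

Sum of periods 3–11: 21716 + 18695 + 20577 + 14799 + 12476 + 17789 + 9136 + 5171 + 6229 = 126588
Divide by 9: 126588 / 9 = 14065.333

14065.333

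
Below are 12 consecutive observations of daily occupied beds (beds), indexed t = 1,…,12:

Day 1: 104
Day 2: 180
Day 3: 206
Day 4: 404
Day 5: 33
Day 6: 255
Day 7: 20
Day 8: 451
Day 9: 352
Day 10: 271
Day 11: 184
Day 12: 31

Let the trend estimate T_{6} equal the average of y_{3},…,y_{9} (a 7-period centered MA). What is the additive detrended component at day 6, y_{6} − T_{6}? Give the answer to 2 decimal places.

9.14

Trend T_6 = (206 + 404 + 33 + 255 + 20 + 451 + 352) / 7 = 1721/7 = 245.8571
Detrended value: 255 − 245.8571 = 9.14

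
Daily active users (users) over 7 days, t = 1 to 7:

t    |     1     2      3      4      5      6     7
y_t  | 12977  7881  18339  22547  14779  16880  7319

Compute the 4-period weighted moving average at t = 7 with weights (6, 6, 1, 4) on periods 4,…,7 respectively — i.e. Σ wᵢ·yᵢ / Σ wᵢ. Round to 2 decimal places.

15888.94

Weighted sum: 6·22547 + 6·14779 + 1·16880 + 4·7319 = 135282 + 88674 + 16880 + 29276 = 270112
Weight total: 6 + 6 + 1 + 4 = 17
WMA = 270112 / 17 = 15888.94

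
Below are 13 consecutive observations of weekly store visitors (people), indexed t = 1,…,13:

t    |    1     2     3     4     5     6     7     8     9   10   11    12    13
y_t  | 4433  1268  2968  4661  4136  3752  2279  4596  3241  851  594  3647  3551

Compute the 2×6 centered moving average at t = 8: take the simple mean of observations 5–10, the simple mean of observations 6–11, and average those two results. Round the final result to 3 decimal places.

Sum over 5–10: 4136 + 3752 + 2279 + 4596 + 3241 + 851 = 18855
Sum over 6–11: 3752 + 2279 + 4596 + 3241 + 851 + 594 = 15313
CMA at t=8 = (18855 + 15313) / (2·6) = 34168 / 12 = 2847.333

2847.333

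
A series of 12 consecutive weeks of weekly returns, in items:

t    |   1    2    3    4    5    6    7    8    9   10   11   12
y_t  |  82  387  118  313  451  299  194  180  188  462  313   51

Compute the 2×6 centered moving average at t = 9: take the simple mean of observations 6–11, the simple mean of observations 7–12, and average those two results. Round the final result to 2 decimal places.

Sum over 6–11: 299 + 194 + 180 + 188 + 462 + 313 = 1636
Sum over 7–12: 194 + 180 + 188 + 462 + 313 + 51 = 1388
CMA at t=9 = (1636 + 1388) / (2·6) = 3024 / 12 = 252.00

252.00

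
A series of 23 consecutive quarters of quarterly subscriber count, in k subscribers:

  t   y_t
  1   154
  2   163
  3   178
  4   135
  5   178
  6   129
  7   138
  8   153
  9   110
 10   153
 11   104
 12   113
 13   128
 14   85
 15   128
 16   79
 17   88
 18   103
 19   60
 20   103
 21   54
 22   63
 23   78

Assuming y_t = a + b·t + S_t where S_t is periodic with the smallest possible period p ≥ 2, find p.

5

First differences y_{t+1} − y_t: 9, 15, -43, 43, -49, 9, 15, -43, 43, -49, 9, 15, …
The difference pattern repeats every 5 terms and not for any smaller step, so p = 5.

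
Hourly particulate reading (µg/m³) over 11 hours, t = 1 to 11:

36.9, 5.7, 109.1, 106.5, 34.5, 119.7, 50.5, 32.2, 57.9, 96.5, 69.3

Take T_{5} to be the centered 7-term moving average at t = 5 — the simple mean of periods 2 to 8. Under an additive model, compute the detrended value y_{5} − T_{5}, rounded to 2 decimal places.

Trend T_5 = (5.7 + 109.1 + 106.5 + 34.5 + 119.7 + 50.5 + 32.2) / 7 = 458.2/7 = 65.4571
Detrended value: 34.5 − 65.4571 = -30.96

-30.96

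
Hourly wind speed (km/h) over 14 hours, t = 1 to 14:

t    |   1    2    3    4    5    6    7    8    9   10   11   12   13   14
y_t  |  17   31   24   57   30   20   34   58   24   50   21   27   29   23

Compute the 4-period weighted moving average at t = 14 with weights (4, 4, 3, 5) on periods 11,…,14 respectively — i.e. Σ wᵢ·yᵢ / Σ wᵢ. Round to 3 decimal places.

24.625

Weighted sum: 4·21 + 4·27 + 3·29 + 5·23 = 84 + 108 + 87 + 115 = 394
Weight total: 4 + 4 + 3 + 5 = 16
WMA = 394 / 16 = 24.625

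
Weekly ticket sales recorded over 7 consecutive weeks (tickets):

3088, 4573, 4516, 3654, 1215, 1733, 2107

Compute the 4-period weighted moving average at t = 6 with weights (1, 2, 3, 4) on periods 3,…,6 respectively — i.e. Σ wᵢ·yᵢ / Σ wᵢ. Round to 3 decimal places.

Weighted sum: 1·4516 + 2·3654 + 3·1215 + 4·1733 = 4516 + 7308 + 3645 + 6932 = 22401
Weight total: 1 + 2 + 3 + 4 = 10
WMA = 22401 / 10 = 2240.100

2240.100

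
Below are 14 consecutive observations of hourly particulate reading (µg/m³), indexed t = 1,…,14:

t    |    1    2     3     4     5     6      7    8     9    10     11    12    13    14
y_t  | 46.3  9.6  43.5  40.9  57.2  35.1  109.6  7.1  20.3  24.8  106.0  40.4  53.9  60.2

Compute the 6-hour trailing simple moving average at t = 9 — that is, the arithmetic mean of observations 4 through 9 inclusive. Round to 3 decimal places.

Sum of periods 4–9: 40.9 + 57.2 + 35.1 + 109.6 + 7.1 + 20.3 = 270.2
Divide by 6: 270.2 / 6 = 45.033

45.033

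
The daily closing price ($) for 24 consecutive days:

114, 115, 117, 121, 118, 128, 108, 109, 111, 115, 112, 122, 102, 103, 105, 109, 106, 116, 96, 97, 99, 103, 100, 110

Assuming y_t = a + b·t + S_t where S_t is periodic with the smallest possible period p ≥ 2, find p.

6

First differences y_{t+1} − y_t: 1, 2, 4, -3, 10, -20, 1, 2, 4, -3, 10, -20, 1, 2, …
The difference pattern repeats every 6 terms and not for any smaller step, so p = 6.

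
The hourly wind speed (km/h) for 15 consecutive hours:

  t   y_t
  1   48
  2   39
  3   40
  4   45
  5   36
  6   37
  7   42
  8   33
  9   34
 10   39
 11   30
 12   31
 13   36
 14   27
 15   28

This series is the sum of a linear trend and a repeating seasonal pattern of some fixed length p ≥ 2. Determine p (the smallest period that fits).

3

First differences y_{t+1} − y_t: -9, 1, 5, -9, 1, 5, -9, 1, …
The difference pattern repeats every 3 terms and not for any smaller step, so p = 3.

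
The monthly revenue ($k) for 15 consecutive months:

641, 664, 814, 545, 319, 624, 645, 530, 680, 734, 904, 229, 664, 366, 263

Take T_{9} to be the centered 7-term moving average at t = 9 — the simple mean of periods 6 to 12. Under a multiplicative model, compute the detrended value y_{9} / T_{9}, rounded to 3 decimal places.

1.095

Trend T_9 = (624 + 645 + 530 + 680 + 734 + 904 + 229) / 7 = 4346/7 = 620.85714
Ratio to trend: 680 / 620.85714 = 1.095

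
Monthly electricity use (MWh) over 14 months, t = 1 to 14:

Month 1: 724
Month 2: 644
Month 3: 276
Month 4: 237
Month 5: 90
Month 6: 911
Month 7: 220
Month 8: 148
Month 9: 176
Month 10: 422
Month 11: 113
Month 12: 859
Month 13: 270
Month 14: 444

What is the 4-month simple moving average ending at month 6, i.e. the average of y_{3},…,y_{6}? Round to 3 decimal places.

378.500

Sum of periods 3–6: 276 + 237 + 90 + 911 = 1514
Divide by 4: 1514 / 4 = 378.500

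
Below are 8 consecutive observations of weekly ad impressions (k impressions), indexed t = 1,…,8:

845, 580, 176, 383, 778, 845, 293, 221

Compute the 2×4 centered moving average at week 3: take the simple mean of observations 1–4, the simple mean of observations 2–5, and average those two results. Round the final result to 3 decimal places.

487.625

Sum over 1–4: 845 + 580 + 176 + 383 = 1984
Sum over 2–5: 580 + 176 + 383 + 778 = 1917
CMA at t=3 = (1984 + 1917) / (2·4) = 3901 / 8 = 487.625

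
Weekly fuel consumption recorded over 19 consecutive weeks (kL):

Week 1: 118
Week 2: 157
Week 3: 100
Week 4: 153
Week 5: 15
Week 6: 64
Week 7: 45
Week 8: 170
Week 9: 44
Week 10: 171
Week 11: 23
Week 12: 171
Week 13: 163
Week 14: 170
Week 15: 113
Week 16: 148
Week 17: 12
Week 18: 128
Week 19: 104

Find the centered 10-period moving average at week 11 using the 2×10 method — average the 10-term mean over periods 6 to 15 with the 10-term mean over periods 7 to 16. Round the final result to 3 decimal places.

117.600

Sum over 6–15: 64 + 45 + 170 + 44 + 171 + 23 + 171 + 163 + 170 + 113 = 1134
Sum over 7–16: 45 + 170 + 44 + 171 + 23 + 171 + 163 + 170 + 113 + 148 = 1218
CMA at t=11 = (1134 + 1218) / (2·10) = 2352 / 20 = 117.600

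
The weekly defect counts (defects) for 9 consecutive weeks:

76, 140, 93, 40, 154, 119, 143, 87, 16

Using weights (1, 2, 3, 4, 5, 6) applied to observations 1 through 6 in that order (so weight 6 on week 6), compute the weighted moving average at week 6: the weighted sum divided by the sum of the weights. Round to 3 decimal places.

108.524

Weighted sum: 1·76 + 2·140 + 3·93 + 4·40 + 5·154 + 6·119 = 76 + 280 + 279 + 160 + 770 + 714 = 2279
Weight total: 1 + 2 + 3 + 4 + 5 + 6 = 21
WMA = 2279 / 21 = 108.524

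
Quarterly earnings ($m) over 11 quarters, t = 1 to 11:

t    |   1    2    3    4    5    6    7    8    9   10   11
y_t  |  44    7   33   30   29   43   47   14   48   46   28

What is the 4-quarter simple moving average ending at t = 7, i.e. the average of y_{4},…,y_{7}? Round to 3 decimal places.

37.250

Sum of periods 4–7: 30 + 29 + 43 + 47 = 149
Divide by 4: 149 / 4 = 37.250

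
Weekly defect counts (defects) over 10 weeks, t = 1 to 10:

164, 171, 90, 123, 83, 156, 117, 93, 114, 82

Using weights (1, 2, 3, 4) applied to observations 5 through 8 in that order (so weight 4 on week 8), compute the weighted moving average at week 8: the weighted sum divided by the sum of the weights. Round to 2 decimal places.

111.80

Weighted sum: 1·83 + 2·156 + 3·117 + 4·93 = 83 + 312 + 351 + 372 = 1118
Weight total: 1 + 2 + 3 + 4 = 10
WMA = 1118 / 10 = 111.80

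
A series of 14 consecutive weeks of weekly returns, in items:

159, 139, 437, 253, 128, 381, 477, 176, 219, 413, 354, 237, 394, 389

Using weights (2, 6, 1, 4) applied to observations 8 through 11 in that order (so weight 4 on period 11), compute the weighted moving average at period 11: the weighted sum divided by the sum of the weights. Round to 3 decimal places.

Weighted sum: 2·176 + 6·219 + 1·413 + 4·354 = 352 + 1314 + 413 + 1416 = 3495
Weight total: 2 + 6 + 1 + 4 = 13
WMA = 3495 / 13 = 268.846

268.846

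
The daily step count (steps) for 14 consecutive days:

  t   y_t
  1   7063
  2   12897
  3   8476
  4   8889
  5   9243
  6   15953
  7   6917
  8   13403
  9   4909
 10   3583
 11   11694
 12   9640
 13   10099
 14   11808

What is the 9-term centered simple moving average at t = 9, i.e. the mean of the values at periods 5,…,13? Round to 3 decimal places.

9493.444

Sum of periods 5–13: 9243 + 15953 + 6917 + 13403 + 4909 + 3583 + 11694 + 9640 + 10099 = 85441
Divide by 9: 85441 / 9 = 9493.444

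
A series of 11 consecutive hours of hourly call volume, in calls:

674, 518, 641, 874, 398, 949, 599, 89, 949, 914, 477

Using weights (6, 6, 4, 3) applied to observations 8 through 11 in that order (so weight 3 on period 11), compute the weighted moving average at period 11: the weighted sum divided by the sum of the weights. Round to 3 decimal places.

595.526

Weighted sum: 6·89 + 6·949 + 4·914 + 3·477 = 534 + 5694 + 3656 + 1431 = 11315
Weight total: 6 + 6 + 4 + 3 = 19
WMA = 11315 / 19 = 595.526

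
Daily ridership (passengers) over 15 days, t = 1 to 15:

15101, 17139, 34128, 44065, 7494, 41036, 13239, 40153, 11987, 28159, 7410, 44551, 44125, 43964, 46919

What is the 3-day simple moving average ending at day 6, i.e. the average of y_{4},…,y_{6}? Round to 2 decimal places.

30865.00

Sum of periods 4–6: 44065 + 7494 + 41036 = 92595
Divide by 3: 92595 / 3 = 30865.00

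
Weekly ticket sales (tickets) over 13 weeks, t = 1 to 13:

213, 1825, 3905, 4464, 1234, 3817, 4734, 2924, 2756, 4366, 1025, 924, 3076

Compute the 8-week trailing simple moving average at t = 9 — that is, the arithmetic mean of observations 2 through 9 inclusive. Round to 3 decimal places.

Sum of periods 2–9: 1825 + 3905 + 4464 + 1234 + 3817 + 4734 + 2924 + 2756 = 25659
Divide by 8: 25659 / 8 = 3207.375

3207.375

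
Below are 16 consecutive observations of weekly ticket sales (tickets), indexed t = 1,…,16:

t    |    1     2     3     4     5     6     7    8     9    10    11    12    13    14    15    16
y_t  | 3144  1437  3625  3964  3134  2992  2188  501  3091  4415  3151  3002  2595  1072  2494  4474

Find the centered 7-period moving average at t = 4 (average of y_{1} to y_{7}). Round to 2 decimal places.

Sum of periods 1–7: 3144 + 1437 + 3625 + 3964 + 3134 + 2992 + 2188 = 20484
Divide by 7: 20484 / 7 = 2926.29

2926.29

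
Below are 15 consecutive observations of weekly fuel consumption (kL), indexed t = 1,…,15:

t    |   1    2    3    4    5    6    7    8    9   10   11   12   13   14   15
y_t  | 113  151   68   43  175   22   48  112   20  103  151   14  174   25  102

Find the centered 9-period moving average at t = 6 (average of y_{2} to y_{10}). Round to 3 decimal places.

82.444

Sum of periods 2–10: 151 + 68 + 43 + 175 + 22 + 48 + 112 + 20 + 103 = 742
Divide by 9: 742 / 9 = 82.444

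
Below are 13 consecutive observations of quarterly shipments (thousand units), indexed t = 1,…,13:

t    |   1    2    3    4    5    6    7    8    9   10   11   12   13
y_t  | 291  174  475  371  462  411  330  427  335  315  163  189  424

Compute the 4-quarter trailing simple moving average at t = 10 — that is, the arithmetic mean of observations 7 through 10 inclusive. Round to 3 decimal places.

Sum of periods 7–10: 330 + 427 + 335 + 315 = 1407
Divide by 4: 1407 / 4 = 351.750

351.750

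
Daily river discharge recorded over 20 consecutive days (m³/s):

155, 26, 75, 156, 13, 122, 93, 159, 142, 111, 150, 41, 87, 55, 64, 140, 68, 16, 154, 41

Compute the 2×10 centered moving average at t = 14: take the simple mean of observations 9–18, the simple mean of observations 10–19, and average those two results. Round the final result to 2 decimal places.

Sum over 9–18: 142 + 111 + 150 + 41 + 87 + 55 + 64 + 140 + 68 + 16 = 874
Sum over 10–19: 111 + 150 + 41 + 87 + 55 + 64 + 140 + 68 + 16 + 154 = 886
CMA at t=14 = (874 + 886) / (2·10) = 1760 / 20 = 88.00

88.00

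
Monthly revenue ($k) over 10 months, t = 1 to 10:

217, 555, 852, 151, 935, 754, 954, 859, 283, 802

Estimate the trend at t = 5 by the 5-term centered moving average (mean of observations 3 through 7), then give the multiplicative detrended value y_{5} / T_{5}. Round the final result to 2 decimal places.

1.28

Trend T_5 = (852 + 151 + 935 + 754 + 954) / 5 = 3646/5 = 729.2000
Ratio to trend: 935 / 729.2000 = 1.28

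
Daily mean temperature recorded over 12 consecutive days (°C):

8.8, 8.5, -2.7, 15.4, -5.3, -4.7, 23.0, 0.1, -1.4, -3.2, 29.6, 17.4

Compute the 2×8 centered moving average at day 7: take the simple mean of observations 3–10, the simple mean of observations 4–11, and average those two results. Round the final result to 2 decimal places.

4.67

Sum over 3–10: (-2.7) + 15.4 + (-5.3) + (-4.7) + 23.0 + 0.1 + (-1.4) + (-3.2) = 21.2
Sum over 4–11: 15.4 + (-5.3) + (-4.7) + 23.0 + 0.1 + (-1.4) + (-3.2) + 29.6 = 53.5
CMA at t=7 = (21.2 + 53.5) / (2·8) = 74.7 / 16 = 4.67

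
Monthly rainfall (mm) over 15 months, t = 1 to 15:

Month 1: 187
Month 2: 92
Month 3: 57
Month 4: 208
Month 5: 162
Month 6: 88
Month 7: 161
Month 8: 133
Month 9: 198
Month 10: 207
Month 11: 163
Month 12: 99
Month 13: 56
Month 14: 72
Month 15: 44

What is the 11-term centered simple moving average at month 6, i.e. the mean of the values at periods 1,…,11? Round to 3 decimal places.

150.545

Sum of periods 1–11: 187 + 92 + 57 + 208 + 162 + 88 + 161 + 133 + 198 + 207 + 163 = 1656
Divide by 11: 1656 / 11 = 150.545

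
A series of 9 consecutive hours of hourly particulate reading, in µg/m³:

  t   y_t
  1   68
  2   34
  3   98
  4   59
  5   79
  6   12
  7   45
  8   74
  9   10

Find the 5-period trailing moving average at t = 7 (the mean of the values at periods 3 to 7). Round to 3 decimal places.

58.600

Sum of periods 3–7: 98 + 59 + 79 + 12 + 45 = 293
Divide by 5: 293 / 5 = 58.600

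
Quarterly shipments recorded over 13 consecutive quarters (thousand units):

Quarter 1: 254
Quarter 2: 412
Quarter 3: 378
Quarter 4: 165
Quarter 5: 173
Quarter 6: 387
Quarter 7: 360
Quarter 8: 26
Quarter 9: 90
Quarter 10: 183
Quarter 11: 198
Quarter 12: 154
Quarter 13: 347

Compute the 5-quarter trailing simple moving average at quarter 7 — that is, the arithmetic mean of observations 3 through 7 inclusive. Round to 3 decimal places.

Sum of periods 3–7: 378 + 165 + 173 + 387 + 360 = 1463
Divide by 5: 1463 / 5 = 292.600

292.600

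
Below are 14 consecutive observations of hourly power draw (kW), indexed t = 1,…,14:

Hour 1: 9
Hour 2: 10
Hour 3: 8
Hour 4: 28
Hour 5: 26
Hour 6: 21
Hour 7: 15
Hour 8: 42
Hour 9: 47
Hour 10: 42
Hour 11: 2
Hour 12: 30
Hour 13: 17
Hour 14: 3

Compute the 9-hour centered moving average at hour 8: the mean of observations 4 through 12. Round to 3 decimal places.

28.111

Sum of periods 4–12: 28 + 26 + 21 + 15 + 42 + 47 + 42 + 2 + 30 = 253
Divide by 9: 253 / 9 = 28.111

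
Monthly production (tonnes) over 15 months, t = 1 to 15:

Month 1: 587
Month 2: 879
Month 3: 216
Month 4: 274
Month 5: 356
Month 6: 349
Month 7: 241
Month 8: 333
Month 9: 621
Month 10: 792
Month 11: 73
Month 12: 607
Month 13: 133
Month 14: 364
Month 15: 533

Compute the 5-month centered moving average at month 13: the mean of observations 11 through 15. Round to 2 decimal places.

342.00

Sum of periods 11–15: 73 + 607 + 133 + 364 + 533 = 1710
Divide by 5: 1710 / 5 = 342.00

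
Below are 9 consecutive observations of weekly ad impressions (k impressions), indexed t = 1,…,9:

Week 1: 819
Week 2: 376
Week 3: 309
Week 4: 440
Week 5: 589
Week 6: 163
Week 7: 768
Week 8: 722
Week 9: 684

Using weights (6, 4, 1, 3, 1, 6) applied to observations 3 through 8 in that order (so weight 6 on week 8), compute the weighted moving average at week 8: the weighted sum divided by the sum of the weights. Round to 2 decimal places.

Weighted sum: 6·309 + 4·440 + 1·589 + 3·163 + 1·768 + 6·722 = 1854 + 1760 + 589 + 489 + 768 + 4332 = 9792
Weight total: 6 + 4 + 1 + 3 + 1 + 6 = 21
WMA = 9792 / 21 = 466.29

466.29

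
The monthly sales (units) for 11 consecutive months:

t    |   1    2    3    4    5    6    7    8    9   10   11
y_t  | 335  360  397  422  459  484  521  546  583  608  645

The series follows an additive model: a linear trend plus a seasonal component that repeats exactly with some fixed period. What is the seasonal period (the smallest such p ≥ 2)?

First differences y_{t+1} − y_t: 25, 37, 25, 37, 25, 37, …
The difference pattern repeats every 2 terms and not for any smaller step, so p = 2.

2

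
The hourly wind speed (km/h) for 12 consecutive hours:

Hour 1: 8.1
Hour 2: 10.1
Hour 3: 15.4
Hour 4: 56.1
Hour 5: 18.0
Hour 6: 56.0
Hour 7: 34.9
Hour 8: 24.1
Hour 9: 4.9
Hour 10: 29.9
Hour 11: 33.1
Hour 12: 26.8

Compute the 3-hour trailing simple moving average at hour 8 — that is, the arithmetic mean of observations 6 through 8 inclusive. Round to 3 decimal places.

Sum of periods 6–8: 56.0 + 34.9 + 24.1 = 115.0
Divide by 3: 115.0 / 3 = 38.333

38.333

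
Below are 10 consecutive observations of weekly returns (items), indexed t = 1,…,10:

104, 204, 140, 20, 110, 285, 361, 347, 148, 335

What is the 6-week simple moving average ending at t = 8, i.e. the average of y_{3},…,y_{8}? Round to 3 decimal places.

Sum of periods 3–8: 140 + 20 + 110 + 285 + 361 + 347 = 1263
Divide by 6: 1263 / 6 = 210.500

210.500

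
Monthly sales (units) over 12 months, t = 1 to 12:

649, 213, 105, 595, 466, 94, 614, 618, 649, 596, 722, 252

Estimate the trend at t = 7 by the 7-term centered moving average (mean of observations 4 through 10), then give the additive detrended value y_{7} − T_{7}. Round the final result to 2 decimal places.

95.14

Trend T_7 = (595 + 466 + 94 + 614 + 618 + 649 + 596) / 7 = 3632/7 = 518.8571
Detrended value: 614 − 518.8571 = 95.14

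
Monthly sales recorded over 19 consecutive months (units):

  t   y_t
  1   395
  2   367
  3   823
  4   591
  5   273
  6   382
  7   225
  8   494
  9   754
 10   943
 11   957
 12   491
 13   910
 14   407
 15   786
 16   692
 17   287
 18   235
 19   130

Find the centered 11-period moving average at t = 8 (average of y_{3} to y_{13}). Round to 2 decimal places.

Sum of periods 3–13: 823 + 591 + 273 + 382 + 225 + 494 + 754 + 943 + 957 + 491 + 910 = 6843
Divide by 11: 6843 / 11 = 622.09

622.09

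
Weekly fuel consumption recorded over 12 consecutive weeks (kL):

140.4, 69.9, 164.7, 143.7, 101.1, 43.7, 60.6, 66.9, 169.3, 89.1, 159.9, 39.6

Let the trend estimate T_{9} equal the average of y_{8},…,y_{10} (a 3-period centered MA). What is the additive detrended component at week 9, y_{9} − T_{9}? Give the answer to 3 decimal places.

60.867

Trend T_9 = (66.9 + 169.3 + 89.1) / 3 = 325.3/3 = 108.43333
Detrended value: 169.3 − 108.43333 = 60.867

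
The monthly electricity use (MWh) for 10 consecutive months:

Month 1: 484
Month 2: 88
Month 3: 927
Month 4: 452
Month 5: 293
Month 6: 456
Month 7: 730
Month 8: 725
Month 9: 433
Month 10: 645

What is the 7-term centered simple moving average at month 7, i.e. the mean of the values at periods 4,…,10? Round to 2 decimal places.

Sum of periods 4–10: 452 + 293 + 456 + 730 + 725 + 433 + 645 = 3734
Divide by 7: 3734 / 7 = 533.43

533.43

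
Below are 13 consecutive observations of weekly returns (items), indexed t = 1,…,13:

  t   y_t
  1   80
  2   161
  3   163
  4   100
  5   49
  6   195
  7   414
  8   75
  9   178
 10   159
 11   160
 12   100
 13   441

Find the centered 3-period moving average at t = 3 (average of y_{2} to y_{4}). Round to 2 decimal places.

141.33

Sum of periods 2–4: 161 + 163 + 100 = 424
Divide by 3: 424 / 3 = 141.33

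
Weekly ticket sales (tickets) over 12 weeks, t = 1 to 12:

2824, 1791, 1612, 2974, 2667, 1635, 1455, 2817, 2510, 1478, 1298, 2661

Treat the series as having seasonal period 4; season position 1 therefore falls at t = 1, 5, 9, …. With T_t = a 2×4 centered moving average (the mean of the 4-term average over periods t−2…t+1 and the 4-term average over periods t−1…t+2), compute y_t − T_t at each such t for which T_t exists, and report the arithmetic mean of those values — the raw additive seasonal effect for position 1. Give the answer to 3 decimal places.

464.625

Season position 1 occurs at t = 5, 9 (where T_t is defined).
t=5: T_5 = 2202.37500; y_5 − T_5 = 2667 − 2202.37500 = 464.62500
t=9: T_9 = 2045.37500; y_9 − T_9 = 2510 − 2045.37500 = 464.62500
Mean deviation: (464.62500 + 464.62500) / 2 = 464.625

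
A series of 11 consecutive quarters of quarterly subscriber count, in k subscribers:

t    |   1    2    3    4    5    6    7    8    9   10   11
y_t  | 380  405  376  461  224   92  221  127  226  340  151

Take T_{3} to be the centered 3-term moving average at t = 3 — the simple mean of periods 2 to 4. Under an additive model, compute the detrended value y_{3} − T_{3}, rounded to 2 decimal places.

-38.00

Trend T_3 = (405 + 376 + 461) / 3 = 1242/3 = 414.0000
Detrended value: 376 − 414.0000 = -38.00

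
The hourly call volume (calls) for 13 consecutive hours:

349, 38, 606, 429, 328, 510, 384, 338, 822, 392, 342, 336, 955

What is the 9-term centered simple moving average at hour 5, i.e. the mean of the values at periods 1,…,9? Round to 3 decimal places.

Sum of periods 1–9: 349 + 38 + 606 + 429 + 328 + 510 + 384 + 338 + 822 = 3804
Divide by 9: 3804 / 9 = 422.667

422.667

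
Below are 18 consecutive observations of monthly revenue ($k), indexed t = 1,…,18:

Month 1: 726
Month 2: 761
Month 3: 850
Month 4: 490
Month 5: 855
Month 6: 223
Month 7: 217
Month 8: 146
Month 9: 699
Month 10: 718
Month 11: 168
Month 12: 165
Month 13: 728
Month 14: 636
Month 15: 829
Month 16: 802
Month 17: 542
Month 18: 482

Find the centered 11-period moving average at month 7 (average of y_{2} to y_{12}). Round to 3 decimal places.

481.091

Sum of periods 2–12: 761 + 850 + 490 + 855 + 223 + 217 + 146 + 699 + 718 + 168 + 165 = 5292
Divide by 11: 5292 / 11 = 481.091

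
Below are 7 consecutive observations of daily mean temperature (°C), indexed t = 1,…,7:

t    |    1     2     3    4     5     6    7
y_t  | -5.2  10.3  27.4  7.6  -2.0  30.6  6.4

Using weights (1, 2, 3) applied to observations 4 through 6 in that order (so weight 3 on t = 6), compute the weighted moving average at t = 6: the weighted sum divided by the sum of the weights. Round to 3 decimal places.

Weighted sum: 1·7.6 + 2·-2.0 + 3·30.6 = 7.6 + -4.0 + 91.8 = 95.4
Weight total: 1 + 2 + 3 = 6
WMA = 95.4 / 6 = 15.900

15.900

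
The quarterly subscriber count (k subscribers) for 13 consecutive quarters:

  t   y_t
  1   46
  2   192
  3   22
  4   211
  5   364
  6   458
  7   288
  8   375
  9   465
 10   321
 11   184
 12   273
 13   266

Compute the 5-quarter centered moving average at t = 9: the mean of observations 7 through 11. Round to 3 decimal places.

Sum of periods 7–11: 288 + 375 + 465 + 321 + 184 = 1633
Divide by 5: 1633 / 5 = 326.600

326.600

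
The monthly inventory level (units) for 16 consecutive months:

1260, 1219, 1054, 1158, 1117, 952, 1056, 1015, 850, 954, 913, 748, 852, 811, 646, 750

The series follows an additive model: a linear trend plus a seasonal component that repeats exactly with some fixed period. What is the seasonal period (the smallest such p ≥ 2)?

3

First differences y_{t+1} − y_t: -41, -165, 104, -41, -165, 104, -41, -165, …
The difference pattern repeats every 3 terms and not for any smaller step, so p = 3.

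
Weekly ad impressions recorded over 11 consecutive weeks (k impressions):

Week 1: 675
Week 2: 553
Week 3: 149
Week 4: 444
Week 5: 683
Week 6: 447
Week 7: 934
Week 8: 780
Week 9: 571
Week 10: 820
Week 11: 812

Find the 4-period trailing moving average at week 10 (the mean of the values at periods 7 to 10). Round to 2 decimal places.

776.25

Sum of periods 7–10: 934 + 780 + 571 + 820 = 3105
Divide by 4: 3105 / 4 = 776.25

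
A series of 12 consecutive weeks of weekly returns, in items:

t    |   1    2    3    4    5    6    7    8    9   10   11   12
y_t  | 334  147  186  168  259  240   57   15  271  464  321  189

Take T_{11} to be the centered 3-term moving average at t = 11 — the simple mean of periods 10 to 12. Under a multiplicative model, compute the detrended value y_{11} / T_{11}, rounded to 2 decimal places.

0.99

Trend T_11 = (464 + 321 + 189) / 3 = 974/3 = 324.6667
Ratio to trend: 321 / 324.6667 = 0.99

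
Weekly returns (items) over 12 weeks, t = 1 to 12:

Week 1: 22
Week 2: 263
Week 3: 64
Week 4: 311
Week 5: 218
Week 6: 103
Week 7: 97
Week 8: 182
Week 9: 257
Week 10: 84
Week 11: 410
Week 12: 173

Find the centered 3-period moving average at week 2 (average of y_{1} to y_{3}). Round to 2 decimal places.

Sum of periods 1–3: 22 + 263 + 64 = 349
Divide by 3: 349 / 3 = 116.33

116.33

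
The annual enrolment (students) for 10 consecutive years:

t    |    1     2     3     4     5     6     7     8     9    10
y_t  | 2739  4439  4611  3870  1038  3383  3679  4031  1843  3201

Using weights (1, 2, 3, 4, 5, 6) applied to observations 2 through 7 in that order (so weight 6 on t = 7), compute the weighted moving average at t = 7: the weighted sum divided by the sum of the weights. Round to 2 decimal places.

Weighted sum: 1·4439 + 2·4611 + 3·3870 + 4·1038 + 5·3383 + 6·3679 = 4439 + 9222 + 11610 + 4152 + 16915 + 22074 = 68412
Weight total: 1 + 2 + 3 + 4 + 5 + 6 = 21
WMA = 68412 / 21 = 3257.71

3257.71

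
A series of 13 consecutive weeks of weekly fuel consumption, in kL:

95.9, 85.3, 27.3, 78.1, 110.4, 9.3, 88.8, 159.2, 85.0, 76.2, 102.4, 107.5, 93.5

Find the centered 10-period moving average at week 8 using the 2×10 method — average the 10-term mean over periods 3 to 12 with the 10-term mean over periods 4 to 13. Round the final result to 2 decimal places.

87.73

Sum over 3–12: 27.3 + 78.1 + 110.4 + 9.3 + 88.8 + 159.2 + 85.0 + 76.2 + 102.4 + 107.5 = 844.2
Sum over 4–13: 78.1 + 110.4 + 9.3 + 88.8 + 159.2 + 85.0 + 76.2 + 102.4 + 107.5 + 93.5 = 910.4
CMA at t=8 = (844.2 + 910.4) / (2·10) = 1754.6 / 20 = 87.73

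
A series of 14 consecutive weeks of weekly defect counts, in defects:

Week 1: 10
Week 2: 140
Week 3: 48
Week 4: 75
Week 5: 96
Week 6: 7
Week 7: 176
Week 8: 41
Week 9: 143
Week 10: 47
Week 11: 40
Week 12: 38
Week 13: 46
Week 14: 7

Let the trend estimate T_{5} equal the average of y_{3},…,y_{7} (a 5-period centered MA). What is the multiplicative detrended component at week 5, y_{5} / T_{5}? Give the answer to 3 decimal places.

Trend T_5 = (48 + 75 + 96 + 7 + 176) / 5 = 402/5 = 80.40000
Ratio to trend: 96 / 80.40000 = 1.194

1.194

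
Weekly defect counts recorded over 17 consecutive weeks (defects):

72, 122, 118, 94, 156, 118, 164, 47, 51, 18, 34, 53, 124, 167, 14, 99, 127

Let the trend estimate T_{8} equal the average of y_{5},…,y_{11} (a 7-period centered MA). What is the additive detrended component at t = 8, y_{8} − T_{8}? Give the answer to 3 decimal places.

Trend T_8 = (156 + 118 + 164 + 47 + 51 + 18 + 34) / 7 = 588/7 = 84.00000
Detrended value: 47 − 84.00000 = -37.000

-37.000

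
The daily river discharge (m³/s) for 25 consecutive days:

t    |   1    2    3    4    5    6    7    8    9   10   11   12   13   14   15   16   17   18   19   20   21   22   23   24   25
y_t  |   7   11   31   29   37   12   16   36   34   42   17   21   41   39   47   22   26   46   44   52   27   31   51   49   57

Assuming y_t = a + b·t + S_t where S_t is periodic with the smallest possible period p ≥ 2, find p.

5

First differences y_{t+1} − y_t: 4, 20, -2, 8, -25, 4, 20, -2, 8, -25, 4, 20, …
The difference pattern repeats every 5 terms and not for any smaller step, so p = 5.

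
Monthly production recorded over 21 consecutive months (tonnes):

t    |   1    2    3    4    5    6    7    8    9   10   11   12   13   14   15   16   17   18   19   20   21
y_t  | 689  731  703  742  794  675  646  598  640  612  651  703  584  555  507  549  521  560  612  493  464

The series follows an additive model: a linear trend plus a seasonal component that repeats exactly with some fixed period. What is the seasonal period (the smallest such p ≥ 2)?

First differences y_{t+1} − y_t: 42, -28, 39, 52, -119, -29, -48, 42, -28, 39, 52, -119, -29, -48, 42, -28, …
The difference pattern repeats every 7 terms and not for any smaller step, so p = 7.

7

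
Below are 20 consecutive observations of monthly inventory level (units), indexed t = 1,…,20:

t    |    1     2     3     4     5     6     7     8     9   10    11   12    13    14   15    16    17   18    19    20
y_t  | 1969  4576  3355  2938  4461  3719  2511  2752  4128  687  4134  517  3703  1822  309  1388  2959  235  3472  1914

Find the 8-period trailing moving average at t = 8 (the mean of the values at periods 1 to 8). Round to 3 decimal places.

3285.125

Sum of periods 1–8: 1969 + 4576 + 3355 + 2938 + 4461 + 3719 + 2511 + 2752 = 26281
Divide by 8: 26281 / 8 = 3285.125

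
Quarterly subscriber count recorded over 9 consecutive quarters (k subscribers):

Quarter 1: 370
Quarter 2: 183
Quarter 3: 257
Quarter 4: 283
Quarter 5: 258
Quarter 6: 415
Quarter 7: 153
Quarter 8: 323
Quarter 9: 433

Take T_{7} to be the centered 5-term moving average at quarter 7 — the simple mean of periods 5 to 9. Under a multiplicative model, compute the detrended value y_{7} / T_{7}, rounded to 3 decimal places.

Trend T_7 = (258 + 415 + 153 + 323 + 433) / 5 = 1582/5 = 316.40000
Ratio to trend: 153 / 316.40000 = 0.484

0.484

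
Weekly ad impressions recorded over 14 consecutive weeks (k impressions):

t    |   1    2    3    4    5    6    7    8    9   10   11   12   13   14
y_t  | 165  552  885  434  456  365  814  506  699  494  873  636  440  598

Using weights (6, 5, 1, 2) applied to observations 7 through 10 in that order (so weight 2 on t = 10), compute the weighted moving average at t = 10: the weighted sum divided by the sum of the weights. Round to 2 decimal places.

Weighted sum: 6·814 + 5·506 + 1·699 + 2·494 = 4884 + 2530 + 699 + 988 = 9101
Weight total: 6 + 5 + 1 + 2 = 14
WMA = 9101 / 14 = 650.07

650.07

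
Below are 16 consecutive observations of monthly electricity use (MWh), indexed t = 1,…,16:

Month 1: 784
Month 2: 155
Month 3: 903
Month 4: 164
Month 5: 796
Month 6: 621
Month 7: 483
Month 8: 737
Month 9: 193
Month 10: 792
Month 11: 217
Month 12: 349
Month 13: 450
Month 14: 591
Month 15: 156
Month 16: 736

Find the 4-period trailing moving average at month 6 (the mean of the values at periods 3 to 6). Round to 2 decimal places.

621.00

Sum of periods 3–6: 903 + 164 + 796 + 621 = 2484
Divide by 4: 2484 / 4 = 621.00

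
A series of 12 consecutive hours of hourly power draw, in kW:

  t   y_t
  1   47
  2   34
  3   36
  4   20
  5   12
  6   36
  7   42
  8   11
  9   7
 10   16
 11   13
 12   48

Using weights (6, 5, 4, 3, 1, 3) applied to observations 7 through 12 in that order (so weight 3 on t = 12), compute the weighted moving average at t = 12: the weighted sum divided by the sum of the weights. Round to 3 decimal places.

Weighted sum: 6·42 + 5·11 + 4·7 + 3·16 + 1·13 + 3·48 = 252 + 55 + 28 + 48 + 13 + 144 = 540
Weight total: 6 + 5 + 4 + 3 + 1 + 3 = 22
WMA = 540 / 22 = 24.545

24.545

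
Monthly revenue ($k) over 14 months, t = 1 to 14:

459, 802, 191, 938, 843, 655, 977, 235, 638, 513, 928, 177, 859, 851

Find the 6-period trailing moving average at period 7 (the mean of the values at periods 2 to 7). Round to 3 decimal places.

734.333

Sum of periods 2–7: 802 + 191 + 938 + 843 + 655 + 977 = 4406
Divide by 6: 4406 / 6 = 734.333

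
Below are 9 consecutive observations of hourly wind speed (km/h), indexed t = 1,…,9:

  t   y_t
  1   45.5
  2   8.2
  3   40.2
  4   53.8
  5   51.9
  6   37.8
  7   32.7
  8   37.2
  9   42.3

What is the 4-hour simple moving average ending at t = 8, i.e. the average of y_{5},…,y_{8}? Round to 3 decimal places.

39.900

Sum of periods 5–8: 51.9 + 37.8 + 32.7 + 37.2 = 159.6
Divide by 4: 159.6 / 4 = 39.900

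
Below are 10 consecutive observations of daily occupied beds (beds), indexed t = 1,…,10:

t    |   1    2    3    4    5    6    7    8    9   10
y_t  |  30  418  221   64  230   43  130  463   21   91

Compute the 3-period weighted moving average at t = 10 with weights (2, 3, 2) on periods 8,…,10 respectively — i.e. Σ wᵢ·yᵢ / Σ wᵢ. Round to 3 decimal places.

167.286

Weighted sum: 2·463 + 3·21 + 2·91 = 926 + 63 + 182 = 1171
Weight total: 2 + 3 + 2 = 7
WMA = 1171 / 7 = 167.286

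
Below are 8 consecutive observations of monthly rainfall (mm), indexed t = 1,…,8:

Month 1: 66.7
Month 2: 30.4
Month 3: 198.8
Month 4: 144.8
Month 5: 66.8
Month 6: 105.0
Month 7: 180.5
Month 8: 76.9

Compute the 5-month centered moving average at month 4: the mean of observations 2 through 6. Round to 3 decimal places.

Sum of periods 2–6: 30.4 + 198.8 + 144.8 + 66.8 + 105.0 = 545.8
Divide by 5: 545.8 / 5 = 109.160

109.160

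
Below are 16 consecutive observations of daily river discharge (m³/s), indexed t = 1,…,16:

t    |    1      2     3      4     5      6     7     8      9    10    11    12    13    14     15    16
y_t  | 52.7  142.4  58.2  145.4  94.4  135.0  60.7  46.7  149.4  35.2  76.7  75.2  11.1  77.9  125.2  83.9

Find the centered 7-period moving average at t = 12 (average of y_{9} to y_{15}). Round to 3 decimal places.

Sum of periods 9–15: 149.4 + 35.2 + 76.7 + 75.2 + 11.1 + 77.9 + 125.2 = 550.7
Divide by 7: 550.7 / 7 = 78.671

78.671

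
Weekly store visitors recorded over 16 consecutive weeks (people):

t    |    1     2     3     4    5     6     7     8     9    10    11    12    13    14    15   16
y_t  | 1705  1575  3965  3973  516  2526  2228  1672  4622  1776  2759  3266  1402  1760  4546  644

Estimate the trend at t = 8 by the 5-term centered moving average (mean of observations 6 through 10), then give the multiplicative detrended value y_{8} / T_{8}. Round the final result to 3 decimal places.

Trend T_8 = (2526 + 2228 + 1672 + 4622 + 1776) / 5 = 12824/5 = 2564.80000
Ratio to trend: 1672 / 2564.80000 = 0.652

0.652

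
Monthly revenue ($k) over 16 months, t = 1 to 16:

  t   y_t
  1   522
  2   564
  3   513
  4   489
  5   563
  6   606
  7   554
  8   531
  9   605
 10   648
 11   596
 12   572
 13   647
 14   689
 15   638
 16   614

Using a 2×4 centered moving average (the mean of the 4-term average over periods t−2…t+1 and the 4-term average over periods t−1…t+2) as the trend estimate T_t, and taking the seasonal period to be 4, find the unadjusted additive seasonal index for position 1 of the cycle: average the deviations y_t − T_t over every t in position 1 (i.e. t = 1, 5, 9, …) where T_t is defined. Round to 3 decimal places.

Season position 1 occurs at t = 5, 9, 13 (where T_t is defined).
t=5: T_5 = 547.87500; y_5 − T_5 = 563 − 547.87500 = 15.12500
t=9: T_9 = 589.75000; y_9 − T_9 = 605 − 589.75000 = 15.25000
t=13: T_13 = 631.25000; y_13 − T_13 = 647 − 631.25000 = 15.75000
Mean deviation: (15.12500 + 15.25000 + 15.75000) / 3 = 15.375

15.375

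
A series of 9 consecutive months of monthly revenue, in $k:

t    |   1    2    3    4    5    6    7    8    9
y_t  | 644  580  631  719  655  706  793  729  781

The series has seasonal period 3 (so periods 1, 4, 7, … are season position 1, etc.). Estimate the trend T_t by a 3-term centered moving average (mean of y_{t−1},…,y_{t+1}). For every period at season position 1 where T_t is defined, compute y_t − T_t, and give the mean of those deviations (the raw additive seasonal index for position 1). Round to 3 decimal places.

50.500

Season position 1 occurs at t = 4, 7 (where T_t is defined).
t=4: T_4 = 668.33333; y_4 − T_4 = 719 − 668.33333 = 50.66667
t=7: T_7 = 742.66667; y_7 − T_7 = 793 − 742.66667 = 50.33333
Mean deviation: (50.66667 + 50.33333) / 2 = 50.500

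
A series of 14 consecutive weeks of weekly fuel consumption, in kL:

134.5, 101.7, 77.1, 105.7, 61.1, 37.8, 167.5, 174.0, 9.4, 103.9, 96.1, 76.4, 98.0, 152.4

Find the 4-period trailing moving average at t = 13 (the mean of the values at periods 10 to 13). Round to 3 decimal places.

93.600

Sum of periods 10–13: 103.9 + 96.1 + 76.4 + 98.0 = 374.4
Divide by 4: 374.4 / 4 = 93.600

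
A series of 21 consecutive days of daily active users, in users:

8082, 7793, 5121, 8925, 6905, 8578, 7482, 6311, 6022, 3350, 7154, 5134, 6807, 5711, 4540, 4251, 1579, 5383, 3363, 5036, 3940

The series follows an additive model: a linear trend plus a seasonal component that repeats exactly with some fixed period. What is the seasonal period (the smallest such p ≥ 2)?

First differences y_{t+1} − y_t: -289, -2672, 3804, -2020, 1673, -1096, -1171, -289, -2672, 3804, -2020, 1673, -1096, -1171, -289, -2672, …
The difference pattern repeats every 7 terms and not for any smaller step, so p = 7.

7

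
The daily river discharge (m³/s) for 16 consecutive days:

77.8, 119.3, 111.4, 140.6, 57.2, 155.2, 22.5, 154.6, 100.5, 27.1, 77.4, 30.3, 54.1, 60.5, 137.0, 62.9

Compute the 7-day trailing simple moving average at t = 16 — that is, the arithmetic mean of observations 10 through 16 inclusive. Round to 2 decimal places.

64.19

Sum of periods 10–16: 27.1 + 77.4 + 30.3 + 54.1 + 60.5 + 137.0 + 62.9 = 449.3
Divide by 7: 449.3 / 7 = 64.19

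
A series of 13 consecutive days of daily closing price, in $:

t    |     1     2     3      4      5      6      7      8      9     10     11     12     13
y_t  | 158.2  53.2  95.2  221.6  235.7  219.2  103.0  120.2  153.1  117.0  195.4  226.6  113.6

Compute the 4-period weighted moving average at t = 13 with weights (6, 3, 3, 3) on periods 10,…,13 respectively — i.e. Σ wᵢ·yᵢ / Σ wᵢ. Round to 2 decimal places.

153.92

Weighted sum: 6·117.0 + 3·195.4 + 3·226.6 + 3·113.6 = 702.0 + 586.2 + 679.8 + 340.8 = 2308.8
Weight total: 6 + 3 + 3 + 3 = 15
WMA = 2308.8 / 15 = 153.92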